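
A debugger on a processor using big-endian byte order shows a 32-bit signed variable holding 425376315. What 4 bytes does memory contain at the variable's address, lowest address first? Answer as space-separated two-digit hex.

19 5A BA 3B

425376315 in hexadecimal, padded to 32 bits, is 0x195ABA3B.
Split into bytes (most-significant first): 19 5A BA 3B.
Big-endian: lowest address holds the most-significant byte.
So the memory order matches the most-significant-first order: 19 5A BA 3B.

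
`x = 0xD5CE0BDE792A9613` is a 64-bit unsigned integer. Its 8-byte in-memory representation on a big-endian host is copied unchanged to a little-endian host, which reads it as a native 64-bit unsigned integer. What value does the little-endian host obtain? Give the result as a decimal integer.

Stored big-endian, the bytes at ascending addresses are D5 CE 0B DE 79 2A 96 13.
Read back as little-endian, the first byte is least significant, giving 0x13962A79DE0BCED5.
0x13962A79DE0BCED5 = 1411362236131954389.

1411362236131954389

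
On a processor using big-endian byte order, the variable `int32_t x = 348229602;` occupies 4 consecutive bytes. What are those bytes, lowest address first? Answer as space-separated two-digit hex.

14 C1 8F E2

348229602 in hexadecimal, padded to 32 bits, is 0x14C18FE2.
Split into bytes (most-significant first): 14 C1 8F E2.
Big-endian: lowest address holds the most-significant byte.
So the memory order matches the most-significant-first order: 14 C1 8F E2.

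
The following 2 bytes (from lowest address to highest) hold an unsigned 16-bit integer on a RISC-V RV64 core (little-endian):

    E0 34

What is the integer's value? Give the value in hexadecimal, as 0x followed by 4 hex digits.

0x34E0

Little-endian stores the least-significant byte at the lowest address.
Reassemble most-significant byte first: 34 E0 → 0x34E0.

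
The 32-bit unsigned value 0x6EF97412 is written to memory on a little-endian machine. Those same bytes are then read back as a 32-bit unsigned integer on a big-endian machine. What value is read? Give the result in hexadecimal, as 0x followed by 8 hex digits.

0x1274F96E

Stored little-endian, the bytes at ascending addresses are 12 74 F9 6E.
Read back as big-endian, the last byte is least significant, giving 0x1274F96E.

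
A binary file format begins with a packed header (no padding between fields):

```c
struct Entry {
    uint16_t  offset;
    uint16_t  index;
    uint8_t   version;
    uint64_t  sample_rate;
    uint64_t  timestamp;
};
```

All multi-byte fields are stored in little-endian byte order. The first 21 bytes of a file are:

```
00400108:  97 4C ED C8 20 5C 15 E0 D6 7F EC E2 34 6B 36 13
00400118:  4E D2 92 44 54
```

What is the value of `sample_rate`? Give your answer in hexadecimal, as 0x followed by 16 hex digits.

`sample_rate` follows `offset` (2 B), `index` (2 B), `version` (1 B), so it starts at offset 2 + 2 + 1 = 5 and occupies 8 bytes.
Bytes at offsets 5..12: 5C 15 E0 D6 7F EC E2 34.
In little-endian order the low byte comes first in memory.
Reassemble most-significant byte first: 34 E2 EC 7F D6 E0 15 5C → 0x34E2EC7FD6E0155C.

0x34E2EC7FD6E0155C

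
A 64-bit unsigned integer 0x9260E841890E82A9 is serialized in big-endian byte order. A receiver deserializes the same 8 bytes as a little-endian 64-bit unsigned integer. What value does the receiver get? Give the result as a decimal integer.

Stored big-endian, the bytes at ascending addresses are 92 60 E8 41 89 0E 82 A9.
Read back as little-endian, the first byte is least significant, giving 0xA9820E8941E86092.
0xA9820E8941E86092 = 12214341122061262994.

12214341122061262994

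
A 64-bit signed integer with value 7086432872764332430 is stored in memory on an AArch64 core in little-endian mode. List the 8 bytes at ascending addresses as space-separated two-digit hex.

7086432872764332430 in hexadecimal, padded to 64 bits, is 0x62581126F9C4D98E.
Split into bytes (most-significant first): 62 58 11 26 F9 C4 D9 8E.
Little-endian: lowest address holds the least-significant byte.
So at ascending addresses the bytes are 8E D9 C4 F9 26 11 58 62.

8E D9 C4 F9 26 11 58 62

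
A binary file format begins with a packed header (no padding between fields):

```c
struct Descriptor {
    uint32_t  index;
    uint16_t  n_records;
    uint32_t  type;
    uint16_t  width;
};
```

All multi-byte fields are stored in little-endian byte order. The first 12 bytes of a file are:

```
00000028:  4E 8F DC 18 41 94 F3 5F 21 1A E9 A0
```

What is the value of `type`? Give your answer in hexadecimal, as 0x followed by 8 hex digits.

0x1A215FF3

`type` follows `index` (4 B), `n_records` (2 B), so it starts at offset 4 + 2 = 6 and occupies 4 bytes.
Bytes at offsets 6..9: F3 5F 21 1A.
Little-endian stores the least-significant byte at the lowest address.
Reassemble most-significant byte first: 1A 21 5F F3 → 0x1A215FF3.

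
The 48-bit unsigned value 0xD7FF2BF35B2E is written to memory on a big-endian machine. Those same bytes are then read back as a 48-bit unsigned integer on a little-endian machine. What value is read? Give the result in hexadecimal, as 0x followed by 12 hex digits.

0x2E5BF32BFFD7

Stored big-endian, the bytes at ascending addresses are D7 FF 2B F3 5B 2E.
Read back as little-endian, the first byte is least significant, giving 0x2E5BF32BFFD7.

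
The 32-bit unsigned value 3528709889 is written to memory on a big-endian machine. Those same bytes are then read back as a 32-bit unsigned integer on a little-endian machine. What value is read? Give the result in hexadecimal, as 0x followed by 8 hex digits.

0x01D753D2

3528709889 in 32-bit hexadecimal is 0xD253D701.
Stored big-endian, the bytes at ascending addresses are D2 53 D7 01.
Read back as little-endian, the first byte is least significant, giving 0x01D753D2.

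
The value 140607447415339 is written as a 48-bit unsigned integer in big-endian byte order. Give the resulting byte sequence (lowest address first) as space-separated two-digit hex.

140607447415339 in hexadecimal, padded to 48 bits, is 0x7FE1B8F4BA2B.
Split into bytes (most-significant first): 7F E1 B8 F4 BA 2B.
Big-endian: lowest address holds the most-significant byte.
So the memory order matches the most-significant-first order: 7F E1 B8 F4 BA 2B.

7F E1 B8 F4 BA 2B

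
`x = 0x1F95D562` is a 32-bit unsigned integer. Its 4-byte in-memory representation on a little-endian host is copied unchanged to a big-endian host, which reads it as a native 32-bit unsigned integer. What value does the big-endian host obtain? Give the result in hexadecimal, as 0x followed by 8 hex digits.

Stored little-endian, the bytes at ascending addresses are 62 D5 95 1F.
Read back as big-endian, the last byte is least significant, giving 0x62D5951F.

0x62D5951F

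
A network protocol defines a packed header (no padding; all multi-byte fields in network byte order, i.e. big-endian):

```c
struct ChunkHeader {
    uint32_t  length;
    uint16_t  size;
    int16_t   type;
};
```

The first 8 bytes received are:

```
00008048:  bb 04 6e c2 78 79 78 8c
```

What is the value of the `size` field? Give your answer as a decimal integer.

`size` follows `length` (4 bytes), so it starts at byte offset 4 and occupies 2 bytes.
Bytes at offsets 4..5: 78 79.
In big-endian order the high byte comes first in memory.
The bytes are already most-significant first: 0x7879.
0x7879 = 30841.

30841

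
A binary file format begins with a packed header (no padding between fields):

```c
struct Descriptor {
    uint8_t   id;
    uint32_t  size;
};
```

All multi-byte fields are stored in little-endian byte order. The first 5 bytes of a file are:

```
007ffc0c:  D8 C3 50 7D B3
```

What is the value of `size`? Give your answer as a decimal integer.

`size` follows `id` (1 byte), so it starts at byte offset 1 and occupies 4 bytes.
Bytes at offsets 1..4: C3 50 7D B3.
Little-endian: lowest address holds the least-significant byte.
Reassemble most-significant byte first: B3 7D 50 C3 → 0xB37D50C3.
0xB37D50C3 = 3011334339.

3011334339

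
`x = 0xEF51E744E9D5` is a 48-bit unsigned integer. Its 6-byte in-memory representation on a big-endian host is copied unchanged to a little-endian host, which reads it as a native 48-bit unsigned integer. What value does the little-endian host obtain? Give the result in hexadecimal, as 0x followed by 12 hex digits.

Stored big-endian, the bytes at ascending addresses are EF 51 E7 44 E9 D5.
Read back as little-endian, the first byte is least significant, giving 0xD5E944E751EF.

0xD5E944E751EF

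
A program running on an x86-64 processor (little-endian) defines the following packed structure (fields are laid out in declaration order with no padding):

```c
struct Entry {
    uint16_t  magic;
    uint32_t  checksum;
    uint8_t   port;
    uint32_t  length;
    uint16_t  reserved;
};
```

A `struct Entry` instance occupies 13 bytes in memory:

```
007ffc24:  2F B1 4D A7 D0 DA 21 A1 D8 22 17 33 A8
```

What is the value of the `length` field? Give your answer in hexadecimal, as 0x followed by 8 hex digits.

`length` follows `magic` (2 B), `checksum` (4 B), `port` (1 B), so it starts at offset 2 + 4 + 1 = 7 and occupies 4 bytes.
Bytes at offsets 7..10: A1 D8 22 17.
In little-endian order the low byte comes first in memory.
Reassemble most-significant byte first: 17 22 D8 A1 → 0x1722D8A1.

0x1722D8A1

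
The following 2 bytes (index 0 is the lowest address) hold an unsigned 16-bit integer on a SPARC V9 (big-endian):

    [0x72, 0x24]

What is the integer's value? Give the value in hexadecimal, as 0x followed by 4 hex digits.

Big-endian: lowest address holds the most-significant byte.
The bytes are already most-significant first: 0x7224.

0x7224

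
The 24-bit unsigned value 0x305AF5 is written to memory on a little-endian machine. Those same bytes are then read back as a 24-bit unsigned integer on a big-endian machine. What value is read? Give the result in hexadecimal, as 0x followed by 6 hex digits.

0xF55A30

Stored little-endian, the bytes at ascending addresses are F5 5A 30.
Read back as big-endian, the last byte is least significant, giving 0xF55A30.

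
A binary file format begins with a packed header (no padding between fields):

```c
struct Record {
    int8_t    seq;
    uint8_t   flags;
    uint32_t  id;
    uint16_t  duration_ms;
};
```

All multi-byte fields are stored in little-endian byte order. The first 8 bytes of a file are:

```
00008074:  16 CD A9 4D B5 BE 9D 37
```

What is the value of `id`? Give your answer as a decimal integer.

`id` follows `seq` (1 B), `flags` (1 B), so it starts at offset 1 + 1 = 2 and occupies 4 bytes.
Bytes at offsets 2..5: A9 4D B5 BE.
Little-endian stores the least-significant byte at the lowest address.
Reassemble most-significant byte first: BE B5 4D A9 → 0xBEB54DA9.
0xBEB54DA9 = 3199552937.

3199552937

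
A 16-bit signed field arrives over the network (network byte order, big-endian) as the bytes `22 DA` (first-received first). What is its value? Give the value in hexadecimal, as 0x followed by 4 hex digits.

Big-endian stores the most-significant byte at the lowest address.
The bytes are already most-significant first: 0x22DA.

0x22DA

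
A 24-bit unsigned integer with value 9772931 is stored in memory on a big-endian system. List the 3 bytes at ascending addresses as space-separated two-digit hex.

95 1F 83

9772931 in hexadecimal, padded to 24 bits, is 0x951F83.
Split into bytes (most-significant first): 95 1F 83.
Big-endian stores the most-significant byte at the lowest address.
So the memory order matches the most-significant-first order: 95 1F 83.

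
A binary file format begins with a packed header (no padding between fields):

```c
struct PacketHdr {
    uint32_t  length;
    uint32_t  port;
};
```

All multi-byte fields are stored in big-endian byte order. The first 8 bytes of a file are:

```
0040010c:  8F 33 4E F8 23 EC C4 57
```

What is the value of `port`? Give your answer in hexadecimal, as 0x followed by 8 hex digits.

0x23ECC457

`port` follows `length` (4 bytes), so it starts at byte offset 4 and occupies 4 bytes.
Bytes at offsets 4..7: 23 EC C4 57.
In big-endian order the high byte comes first in memory.
The bytes are already most-significant first: 0x23ECC457.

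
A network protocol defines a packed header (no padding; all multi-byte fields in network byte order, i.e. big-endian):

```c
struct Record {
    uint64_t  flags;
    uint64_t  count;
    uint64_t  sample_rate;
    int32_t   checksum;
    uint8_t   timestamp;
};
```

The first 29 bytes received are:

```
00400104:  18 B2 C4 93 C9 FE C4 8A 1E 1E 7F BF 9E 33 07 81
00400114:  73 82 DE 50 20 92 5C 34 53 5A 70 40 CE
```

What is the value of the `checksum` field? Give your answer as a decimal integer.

1398435904

`checksum` follows `flags` (8 B), `count` (8 B), `sample_rate` (8 B), so it starts at offset 8 + 8 + 8 = 24 and occupies 4 bytes.
Bytes at offsets 24..27: 53 5A 70 40.
In big-endian order the high byte comes first in memory.
The bytes are already most-significant first: 0x535A7040.
0x535A7040 = 1398435904.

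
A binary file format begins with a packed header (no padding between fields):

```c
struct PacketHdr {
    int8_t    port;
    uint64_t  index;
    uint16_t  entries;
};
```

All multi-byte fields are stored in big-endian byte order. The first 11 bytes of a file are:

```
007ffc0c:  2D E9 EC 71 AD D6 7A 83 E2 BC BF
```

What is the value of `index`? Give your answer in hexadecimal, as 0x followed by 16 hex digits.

`index` follows `port` (1 byte), so it starts at byte offset 1 and occupies 8 bytes.
Bytes at offsets 1..8: E9 EC 71 AD D6 7A 83 E2.
In big-endian order the high byte comes first in memory.
The bytes are already most-significant first: 0xE9EC71ADD67A83E2.

0xE9EC71ADD67A83E2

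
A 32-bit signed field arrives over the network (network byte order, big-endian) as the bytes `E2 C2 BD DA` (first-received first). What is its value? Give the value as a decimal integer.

In big-endian order the high byte comes first in memory.
The bytes are already most-significant first: 0xE2C2BDDA.
Top bit is set, so as a signed 32-bit value this is 0xE2C2BDDA − 2^32 = -490553894.

-490553894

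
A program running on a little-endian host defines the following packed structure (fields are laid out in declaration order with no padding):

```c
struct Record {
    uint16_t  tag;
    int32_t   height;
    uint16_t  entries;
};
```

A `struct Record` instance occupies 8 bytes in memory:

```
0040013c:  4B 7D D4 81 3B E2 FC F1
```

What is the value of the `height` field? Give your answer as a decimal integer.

`height` follows `tag` (2 bytes), so it starts at byte offset 2 and occupies 4 bytes.
Bytes at offsets 2..5: D4 81 3B E2.
Little-endian: lowest address holds the least-significant byte.
Reassemble most-significant byte first: E2 3B 81 D4 → 0xE23B81D4.
Top bit is set, so as a signed 32-bit value this is 0xE23B81D4 − 2^32 = -499416620.

-499416620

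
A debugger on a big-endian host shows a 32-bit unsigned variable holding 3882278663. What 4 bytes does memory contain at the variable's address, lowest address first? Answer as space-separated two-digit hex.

3882278663 in hexadecimal, padded to 32 bits, is 0xE766DF07.
Split into bytes (most-significant first): E7 66 DF 07.
In big-endian order the high byte comes first in memory.
So the memory order matches the most-significant-first order: E7 66 DF 07.

E7 66 DF 07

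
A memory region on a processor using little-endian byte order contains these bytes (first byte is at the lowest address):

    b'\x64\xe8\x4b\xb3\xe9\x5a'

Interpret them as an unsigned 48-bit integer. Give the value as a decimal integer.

In little-endian order the low byte comes first in memory.
Reassemble most-significant byte first: 5A E9 B3 4B E8 64 → 0x5AE9B34BE864.
0x5AE9B34BE864 = 99959781976164.

99959781976164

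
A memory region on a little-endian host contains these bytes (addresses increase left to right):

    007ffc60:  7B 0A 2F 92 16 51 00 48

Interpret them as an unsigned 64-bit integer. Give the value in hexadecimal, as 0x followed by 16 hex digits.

0x48005116922F0A7B

Little-endian stores the least-significant byte at the lowest address.
Reassemble most-significant byte first: 48 00 51 16 92 2F 0A 7B → 0x48005116922F0A7B.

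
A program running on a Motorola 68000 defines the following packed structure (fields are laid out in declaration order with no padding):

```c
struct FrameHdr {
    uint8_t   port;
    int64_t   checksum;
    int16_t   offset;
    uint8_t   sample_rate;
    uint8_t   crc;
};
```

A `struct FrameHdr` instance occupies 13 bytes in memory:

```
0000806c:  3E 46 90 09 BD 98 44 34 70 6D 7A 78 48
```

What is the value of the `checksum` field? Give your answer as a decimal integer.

5084574689209365616

`checksum` follows `port` (1 byte), so it starts at byte offset 1 and occupies 8 bytes.
Bytes at offsets 1..8: 46 90 09 BD 98 44 34 70.
In big-endian order the high byte comes first in memory.
The bytes are already most-significant first: 0x469009BD98443470.
0x469009BD98443470 = 5084574689209365616.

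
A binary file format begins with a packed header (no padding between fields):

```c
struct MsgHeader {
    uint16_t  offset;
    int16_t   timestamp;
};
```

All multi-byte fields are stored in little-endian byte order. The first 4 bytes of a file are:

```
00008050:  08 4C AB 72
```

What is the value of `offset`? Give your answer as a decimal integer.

19464

`offset` is the first field, at byte offset 0, occupying 2 bytes.
Bytes at offsets 0..1: 08 4C.
Little-endian: lowest address holds the least-significant byte.
Reassemble most-significant byte first: 4C 08 → 0x4C08.
0x4C08 = 19464.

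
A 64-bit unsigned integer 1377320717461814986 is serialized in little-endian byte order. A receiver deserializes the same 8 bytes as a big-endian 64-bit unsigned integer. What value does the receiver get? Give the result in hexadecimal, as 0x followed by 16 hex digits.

0xCAFE182AE5391D13

1377320717461814986 in 64-bit hexadecimal is 0x131D39E52A18FECA.
Stored little-endian, the bytes at ascending addresses are CA FE 18 2A E5 39 1D 13.
Read back as big-endian, the last byte is least significant, giving 0xCAFE182AE5391D13.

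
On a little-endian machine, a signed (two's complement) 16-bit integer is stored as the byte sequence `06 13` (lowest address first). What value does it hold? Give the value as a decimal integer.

4870

Little-endian stores the least-significant byte at the lowest address.
Reassemble most-significant byte first: 13 06 → 0x1306.
0x1306 = 4870.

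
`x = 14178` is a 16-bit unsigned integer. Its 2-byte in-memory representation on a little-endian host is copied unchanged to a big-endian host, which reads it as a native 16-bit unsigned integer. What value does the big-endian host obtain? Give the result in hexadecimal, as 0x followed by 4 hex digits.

0x6237

14178 in 16-bit hexadecimal is 0x3762.
Stored little-endian, the bytes at ascending addresses are 62 37.
Read back as big-endian, the last byte is least significant, giving 0x6237.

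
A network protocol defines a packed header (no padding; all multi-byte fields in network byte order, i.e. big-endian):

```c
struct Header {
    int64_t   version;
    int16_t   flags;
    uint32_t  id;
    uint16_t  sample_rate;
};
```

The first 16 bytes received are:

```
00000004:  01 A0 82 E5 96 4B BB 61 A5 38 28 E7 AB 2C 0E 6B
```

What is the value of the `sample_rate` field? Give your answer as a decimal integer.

3691

`sample_rate` follows `version` (8 B), `flags` (2 B), `id` (4 B), so it starts at offset 8 + 2 + 4 = 14 and occupies 2 bytes.
Bytes at offsets 14..15: 0E 6B.
Big-endian: lowest address holds the most-significant byte.
The bytes are already most-significant first: 0x0E6B.
0x0E6B = 3691.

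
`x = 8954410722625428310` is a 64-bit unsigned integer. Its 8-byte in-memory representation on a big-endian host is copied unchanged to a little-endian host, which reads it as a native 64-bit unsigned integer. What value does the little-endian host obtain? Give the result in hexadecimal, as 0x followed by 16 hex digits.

0x569B09171C75447C

8954410722625428310 in 64-bit hexadecimal is 0x7C44751C17099B56.
Stored big-endian, the bytes at ascending addresses are 7C 44 75 1C 17 09 9B 56.
Read back as little-endian, the first byte is least significant, giving 0x569B09171C75447C.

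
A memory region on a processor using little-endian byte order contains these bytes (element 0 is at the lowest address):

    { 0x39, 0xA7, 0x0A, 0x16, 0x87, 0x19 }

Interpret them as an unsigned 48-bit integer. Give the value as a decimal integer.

Little-endian: lowest address holds the least-significant byte.
Reassemble most-significant byte first: 19 87 16 0A A7 39 → 0x1987160AA739.
0x1987160AA739 = 28067981076281.

28067981076281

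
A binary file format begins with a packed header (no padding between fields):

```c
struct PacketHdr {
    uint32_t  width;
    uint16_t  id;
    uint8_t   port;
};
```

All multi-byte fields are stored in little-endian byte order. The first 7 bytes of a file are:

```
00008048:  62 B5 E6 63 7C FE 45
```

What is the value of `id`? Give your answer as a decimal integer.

`id` follows `width` (4 bytes), so it starts at byte offset 4 and occupies 2 bytes.
Bytes at offsets 4..5: 7C FE.
Little-endian stores the least-significant byte at the lowest address.
Reassemble most-significant byte first: FE 7C → 0xFE7C.
0xFE7C = 65148.

65148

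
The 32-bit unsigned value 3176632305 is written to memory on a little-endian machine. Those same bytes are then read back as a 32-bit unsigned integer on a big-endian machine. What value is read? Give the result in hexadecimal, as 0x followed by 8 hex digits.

3176632305 in 32-bit hexadecimal is 0xBD578FF1.
Stored little-endian, the bytes at ascending addresses are F1 8F 57 BD.
Read back as big-endian, the last byte is least significant, giving 0xF18F57BD.

0xF18F57BD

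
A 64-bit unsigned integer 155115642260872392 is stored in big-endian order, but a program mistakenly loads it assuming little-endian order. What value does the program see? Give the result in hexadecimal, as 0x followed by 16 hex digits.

0xC8DC10D4DA142702

155115642260872392 in 64-bit hexadecimal is 0x022714DAD410DCC8.
Stored big-endian, the bytes at ascending addresses are 02 27 14 DA D4 10 DC C8.
Read back as little-endian, the first byte is least significant, giving 0xC8DC10D4DA142702.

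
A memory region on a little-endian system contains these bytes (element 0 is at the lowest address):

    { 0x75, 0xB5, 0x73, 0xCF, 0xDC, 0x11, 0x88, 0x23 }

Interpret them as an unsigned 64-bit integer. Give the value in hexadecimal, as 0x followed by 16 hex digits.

0x238811DCCF73B575

Little-endian: lowest address holds the least-significant byte.
Reassemble most-significant byte first: 23 88 11 DC CF 73 B5 75 → 0x238811DCCF73B575.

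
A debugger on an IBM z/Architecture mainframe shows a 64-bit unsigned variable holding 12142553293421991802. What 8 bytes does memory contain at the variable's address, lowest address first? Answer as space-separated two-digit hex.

A8 83 03 E2 E8 AA D7 7A

12142553293421991802 in hexadecimal, padded to 64 bits, is 0xA88303E2E8AAD77A.
Split into bytes (most-significant first): A8 83 03 E2 E8 AA D7 7A.
In big-endian order the high byte comes first in memory.
So the memory order matches the most-significant-first order: A8 83 03 E2 E8 AA D7 7A.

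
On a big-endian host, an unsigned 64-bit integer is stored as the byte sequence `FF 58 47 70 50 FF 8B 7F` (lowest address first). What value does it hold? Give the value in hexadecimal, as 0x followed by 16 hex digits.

Big-endian: lowest address holds the most-significant byte.
The bytes are already most-significant first: 0xFF58477050FF8B7F.

0xFF58477050FF8B7F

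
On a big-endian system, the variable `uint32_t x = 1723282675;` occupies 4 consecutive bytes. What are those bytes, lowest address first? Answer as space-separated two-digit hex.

66 B7 34 F3

1723282675 in hexadecimal, padded to 32 bits, is 0x66B734F3.
Split into bytes (most-significant first): 66 B7 34 F3.
In big-endian order the high byte comes first in memory.
So the memory order matches the most-significant-first order: 66 B7 34 F3.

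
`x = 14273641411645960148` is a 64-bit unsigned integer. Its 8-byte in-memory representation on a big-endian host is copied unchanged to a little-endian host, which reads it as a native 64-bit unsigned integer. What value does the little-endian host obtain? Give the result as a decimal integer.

15307583573652477638

14273641411645960148 in 64-bit hexadecimal is 0xC616293D28766FD4.
Stored big-endian, the bytes at ascending addresses are C6 16 29 3D 28 76 6F D4.
Read back as little-endian, the first byte is least significant, giving 0xD46F76283D2916C6.
0xD46F76283D2916C6 = 15307583573652477638.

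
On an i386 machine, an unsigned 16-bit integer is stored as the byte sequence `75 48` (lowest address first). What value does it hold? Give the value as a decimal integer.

In little-endian order the low byte comes first in memory.
Reassemble most-significant byte first: 48 75 → 0x4875.
0x4875 = 18549.

18549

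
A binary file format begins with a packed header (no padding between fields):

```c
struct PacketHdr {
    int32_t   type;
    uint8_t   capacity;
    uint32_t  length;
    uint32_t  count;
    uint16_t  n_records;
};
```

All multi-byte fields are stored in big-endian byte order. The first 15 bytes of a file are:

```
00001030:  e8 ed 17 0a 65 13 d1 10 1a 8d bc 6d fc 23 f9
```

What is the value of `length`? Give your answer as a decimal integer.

`length` follows `type` (4 B), `capacity` (1 B), so it starts at offset 4 + 1 = 5 and occupies 4 bytes.
Bytes at offsets 5..8: 13 D1 10 1A.
In big-endian order the high byte comes first in memory.
The bytes are already most-significant first: 0x13D1101A.
0x13D1101A = 332468250.

332468250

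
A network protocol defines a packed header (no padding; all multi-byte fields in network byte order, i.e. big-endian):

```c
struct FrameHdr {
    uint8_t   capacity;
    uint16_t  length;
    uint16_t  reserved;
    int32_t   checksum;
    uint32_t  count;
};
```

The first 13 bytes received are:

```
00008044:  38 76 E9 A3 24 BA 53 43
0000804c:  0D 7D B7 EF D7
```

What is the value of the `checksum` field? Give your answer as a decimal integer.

`checksum` follows `capacity` (1 B), `length` (2 B), `reserved` (2 B), so it starts at offset 1 + 2 + 2 = 5 and occupies 4 bytes.
Bytes at offsets 5..8: BA 53 43 0D.
Big-endian: lowest address holds the most-significant byte.
The bytes are already most-significant first: 0xBA53430D.
Top bit is set, so as a signed 32-bit value this is 0xBA53430D − 2^32 = -1168948467.

-1168948467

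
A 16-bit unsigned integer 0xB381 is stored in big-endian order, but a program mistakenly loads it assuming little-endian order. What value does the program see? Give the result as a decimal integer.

Stored big-endian, the bytes at ascending addresses are B3 81.
Read back as little-endian, the first byte is least significant, giving 0x81B3.
0x81B3 = 33203.

33203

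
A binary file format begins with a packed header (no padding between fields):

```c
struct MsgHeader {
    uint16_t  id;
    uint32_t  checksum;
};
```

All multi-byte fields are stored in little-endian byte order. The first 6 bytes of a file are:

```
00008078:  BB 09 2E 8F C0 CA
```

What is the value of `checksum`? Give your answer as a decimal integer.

`checksum` follows `id` (2 bytes), so it starts at byte offset 2 and occupies 4 bytes.
Bytes at offsets 2..5: 2E 8F C0 CA.
Little-endian stores the least-significant byte at the lowest address.
Reassemble most-significant byte first: CA C0 8F 2E → 0xCAC08F2E.
0xCAC08F2E = 3401617198.

3401617198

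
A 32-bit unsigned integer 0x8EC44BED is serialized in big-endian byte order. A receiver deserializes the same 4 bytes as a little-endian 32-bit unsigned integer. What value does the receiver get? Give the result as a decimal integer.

Stored big-endian, the bytes at ascending addresses are 8E C4 4B ED.
Read back as little-endian, the first byte is least significant, giving 0xED4BC48E.
0xED4BC48E = 3981165710.

3981165710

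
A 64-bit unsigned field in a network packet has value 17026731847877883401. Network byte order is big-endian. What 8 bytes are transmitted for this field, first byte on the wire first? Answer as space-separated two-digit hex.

EC 4B 1A 67 76 97 76 09

17026731847877883401 in hexadecimal, padded to 64 bits, is 0xEC4B1A6776977609.
Split into bytes (most-significant first): EC 4B 1A 67 76 97 76 09.
Big-endian stores the most-significant byte at the lowest address.
So the memory order matches the most-significant-first order: EC 4B 1A 67 76 97 76 09.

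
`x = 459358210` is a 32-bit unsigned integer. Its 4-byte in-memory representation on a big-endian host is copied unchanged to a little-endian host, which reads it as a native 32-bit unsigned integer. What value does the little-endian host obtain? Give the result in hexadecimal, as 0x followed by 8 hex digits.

459358210 in 32-bit hexadecimal is 0x1B614002.
Stored big-endian, the bytes at ascending addresses are 1B 61 40 02.
Read back as little-endian, the first byte is least significant, giving 0x0240611B.

0x0240611B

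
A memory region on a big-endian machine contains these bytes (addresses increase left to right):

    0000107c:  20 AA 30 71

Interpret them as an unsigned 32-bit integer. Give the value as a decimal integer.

548024433

Big-endian: lowest address holds the most-significant byte.
The bytes are already most-significant first: 0x20AA3071.
0x20AA3071 = 548024433.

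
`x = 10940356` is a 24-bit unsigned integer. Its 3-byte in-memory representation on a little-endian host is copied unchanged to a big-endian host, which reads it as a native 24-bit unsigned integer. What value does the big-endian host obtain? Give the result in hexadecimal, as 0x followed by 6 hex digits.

0xC4EFA6

10940356 in 24-bit hexadecimal is 0xA6EFC4.
Stored little-endian, the bytes at ascending addresses are C4 EF A6.
Read back as big-endian, the last byte is least significant, giving 0xC4EFA6.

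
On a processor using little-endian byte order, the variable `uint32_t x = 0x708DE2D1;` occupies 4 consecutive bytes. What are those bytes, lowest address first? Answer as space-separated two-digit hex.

D1 E2 8D 70

Split into bytes (most-significant first): 70 8D E2 D1.
In little-endian order the low byte comes first in memory.
So at ascending addresses the bytes are D1 E2 8D 70.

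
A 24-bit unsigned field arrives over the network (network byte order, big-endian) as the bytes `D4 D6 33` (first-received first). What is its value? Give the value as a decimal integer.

Big-endian: lowest address holds the most-significant byte.
The bytes are already most-significant first: 0xD4D633.
0xD4D633 = 13948467.

13948467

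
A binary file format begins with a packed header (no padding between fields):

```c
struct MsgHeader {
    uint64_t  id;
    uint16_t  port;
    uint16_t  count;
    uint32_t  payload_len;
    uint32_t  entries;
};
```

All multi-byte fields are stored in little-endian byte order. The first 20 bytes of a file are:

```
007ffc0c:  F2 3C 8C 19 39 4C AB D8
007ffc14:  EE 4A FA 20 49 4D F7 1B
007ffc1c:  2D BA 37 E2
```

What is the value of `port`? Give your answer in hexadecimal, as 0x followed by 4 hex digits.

`port` follows `id` (8 bytes), so it starts at byte offset 8 and occupies 2 bytes.
Bytes at offsets 8..9: EE 4A.
In little-endian order the low byte comes first in memory.
Reassemble most-significant byte first: 4A EE → 0x4AEE.

0x4AEE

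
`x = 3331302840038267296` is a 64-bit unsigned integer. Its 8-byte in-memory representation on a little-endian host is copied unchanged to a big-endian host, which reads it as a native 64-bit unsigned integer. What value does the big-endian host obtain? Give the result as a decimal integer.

11536458024292596526

3331302840038267296 in 64-bit hexadecimal is 0x2E3B2A4873BB19A0.
Stored little-endian, the bytes at ascending addresses are A0 19 BB 73 48 2A 3B 2E.
Read back as big-endian, the last byte is least significant, giving 0xA019BB73482A3B2E.
0xA019BB73482A3B2E = 11536458024292596526.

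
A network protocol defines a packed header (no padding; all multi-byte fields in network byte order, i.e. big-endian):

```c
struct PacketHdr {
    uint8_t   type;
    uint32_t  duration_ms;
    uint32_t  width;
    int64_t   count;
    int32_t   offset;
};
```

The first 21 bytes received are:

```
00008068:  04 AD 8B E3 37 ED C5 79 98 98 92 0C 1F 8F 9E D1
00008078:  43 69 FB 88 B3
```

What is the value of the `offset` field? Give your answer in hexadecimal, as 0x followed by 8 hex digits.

0x69FB88B3

`offset` follows `type` (1 B), `duration_ms` (4 B), `width` (4 B), `count` (8 B), so it starts at offset 1 + 4 + 4 + 8 = 17 and occupies 4 bytes.
Bytes at offsets 17..20: 69 FB 88 B3.
Big-endian: lowest address holds the most-significant byte.
The bytes are already most-significant first: 0x69FB88B3.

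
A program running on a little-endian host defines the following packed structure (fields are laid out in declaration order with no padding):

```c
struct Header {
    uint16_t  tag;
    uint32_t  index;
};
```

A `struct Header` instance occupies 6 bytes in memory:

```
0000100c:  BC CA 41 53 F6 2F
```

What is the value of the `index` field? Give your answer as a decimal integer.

`index` follows `tag` (2 bytes), so it starts at byte offset 2 and occupies 4 bytes.
Bytes at offsets 2..5: 41 53 F6 2F.
Little-endian stores the least-significant byte at the lowest address.
Reassemble most-significant byte first: 2F F6 53 41 → 0x2FF65341.
0x2FF65341 = 804672321.

804672321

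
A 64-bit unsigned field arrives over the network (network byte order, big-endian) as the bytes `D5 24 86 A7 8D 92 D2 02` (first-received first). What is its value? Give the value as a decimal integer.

15358548683433103874

Big-endian: lowest address holds the most-significant byte.
The bytes are already most-significant first: 0xD52486A78D92D202.
0xD52486A78D92D202 = 15358548683433103874.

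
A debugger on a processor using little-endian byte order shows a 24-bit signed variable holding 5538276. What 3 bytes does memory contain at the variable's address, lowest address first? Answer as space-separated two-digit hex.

E4 81 54

5538276 in hexadecimal, padded to 24 bits, is 0x5481E4.
Split into bytes (most-significant first): 54 81 E4.
Little-endian: lowest address holds the least-significant byte.
So at ascending addresses the bytes are E4 81 54.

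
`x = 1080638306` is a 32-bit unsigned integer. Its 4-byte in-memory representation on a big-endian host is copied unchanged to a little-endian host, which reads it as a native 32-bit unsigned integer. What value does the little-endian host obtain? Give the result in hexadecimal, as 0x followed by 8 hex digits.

0x623B6940

1080638306 in 32-bit hexadecimal is 0x40693B62.
Stored big-endian, the bytes at ascending addresses are 40 69 3B 62.
Read back as little-endian, the first byte is least significant, giving 0x623B6940.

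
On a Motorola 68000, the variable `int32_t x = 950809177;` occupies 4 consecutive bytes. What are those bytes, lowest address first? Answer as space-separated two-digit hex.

38 AC 32 59

950809177 in hexadecimal, padded to 32 bits, is 0x38AC3259.
Split into bytes (most-significant first): 38 AC 32 59.
In big-endian order the high byte comes first in memory.
So the memory order matches the most-significant-first order: 38 AC 32 59.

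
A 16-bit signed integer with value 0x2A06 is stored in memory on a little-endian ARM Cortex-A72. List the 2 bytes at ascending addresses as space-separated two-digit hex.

Split into bytes (most-significant first): 2A 06.
In little-endian order the low byte comes first in memory.
So at ascending addresses the bytes are 06 2A.

06 2A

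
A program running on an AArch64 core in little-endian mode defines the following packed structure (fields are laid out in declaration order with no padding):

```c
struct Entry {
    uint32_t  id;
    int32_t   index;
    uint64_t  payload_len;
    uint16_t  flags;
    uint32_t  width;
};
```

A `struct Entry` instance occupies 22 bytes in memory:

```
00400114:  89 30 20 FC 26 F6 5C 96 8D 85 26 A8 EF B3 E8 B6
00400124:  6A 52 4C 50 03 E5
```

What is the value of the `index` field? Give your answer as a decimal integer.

-1772292570

`index` follows `id` (4 bytes), so it starts at byte offset 4 and occupies 4 bytes.
Bytes at offsets 4..7: 26 F6 5C 96.
Little-endian: lowest address holds the least-significant byte.
Reassemble most-significant byte first: 96 5C F6 26 → 0x965CF626.
Top bit is set, so as a signed 32-bit value this is 0x965CF626 − 2^32 = -1772292570.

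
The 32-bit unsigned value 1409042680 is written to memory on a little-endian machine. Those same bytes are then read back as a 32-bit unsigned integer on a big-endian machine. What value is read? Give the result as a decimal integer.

1409042680 in 32-bit hexadecimal is 0x53FC48F8.
Stored little-endian, the bytes at ascending addresses are F8 48 FC 53.
Read back as big-endian, the last byte is least significant, giving 0xF848FC53.
0xF848FC53 = 4165532755.

4165532755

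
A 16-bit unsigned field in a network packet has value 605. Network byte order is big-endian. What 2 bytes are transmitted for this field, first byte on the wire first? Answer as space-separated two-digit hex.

605 in hexadecimal, padded to 16 bits, is 0x025D.
Split into bytes (most-significant first): 02 5D.
Big-endian: lowest address holds the most-significant byte.
So the memory order matches the most-significant-first order: 02 5D.

02 5D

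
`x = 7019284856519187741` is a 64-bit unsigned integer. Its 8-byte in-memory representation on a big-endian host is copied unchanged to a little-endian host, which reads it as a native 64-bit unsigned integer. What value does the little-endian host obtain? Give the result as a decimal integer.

2151904931953666401

7019284856519187741 in 64-bit hexadecimal is 0x61698263221ADD1D.
Stored big-endian, the bytes at ascending addresses are 61 69 82 63 22 1A DD 1D.
Read back as little-endian, the first byte is least significant, giving 0x1DDD1A2263826961.
0x1DDD1A2263826961 = 2151904931953666401.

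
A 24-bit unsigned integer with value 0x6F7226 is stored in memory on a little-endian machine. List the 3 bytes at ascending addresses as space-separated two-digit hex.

Split into bytes (most-significant first): 6F 72 26.
In little-endian order the low byte comes first in memory.
So at ascending addresses the bytes are 26 72 6F.

26 72 6F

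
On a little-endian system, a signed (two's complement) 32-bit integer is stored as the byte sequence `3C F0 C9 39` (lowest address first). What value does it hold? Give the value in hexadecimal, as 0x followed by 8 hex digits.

0x39C9F03C

In little-endian order the low byte comes first in memory.
Reassemble most-significant byte first: 39 C9 F0 3C → 0x39C9F03C.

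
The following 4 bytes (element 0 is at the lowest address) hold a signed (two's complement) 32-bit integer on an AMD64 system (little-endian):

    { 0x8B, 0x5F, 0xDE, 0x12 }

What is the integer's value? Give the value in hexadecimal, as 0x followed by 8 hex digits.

0x12DE5F8B

Little-endian: lowest address holds the least-significant byte.
Reassemble most-significant byte first: 12 DE 5F 8B → 0x12DE5F8B.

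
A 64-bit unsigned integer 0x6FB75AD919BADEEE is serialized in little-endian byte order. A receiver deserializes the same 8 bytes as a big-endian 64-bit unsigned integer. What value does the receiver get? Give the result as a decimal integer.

Stored little-endian, the bytes at ascending addresses are EE DE BA 19 D9 5A B7 6F.
Read back as big-endian, the last byte is least significant, giving 0xEEDEBA19D95AB76F.
0xEEDEBA19D95AB76F = 17212399446040164207.

17212399446040164207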